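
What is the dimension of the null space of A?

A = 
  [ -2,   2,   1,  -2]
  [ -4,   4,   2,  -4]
nullity(A) = 3

Row reduce:
R2 → R2 - (2)·R1
REF = 
  [ -2,   2,   1,  -2]
  [  0,   0,   0,   0]
Pivot columns: 1 → 1 pivot.
rank(A) = 1, so nullity(A) = 4 - 1 = 3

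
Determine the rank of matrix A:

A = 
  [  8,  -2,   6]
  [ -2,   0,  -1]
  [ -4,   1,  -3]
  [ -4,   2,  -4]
rank(A) = 2

Row reduce:
R2 → R2 + (1/4)·R1
R3 → R3 + (1/2)·R1
R4 → R4 + (1/2)·R1
R4 → R4 + (2)·R2
REF = 
  [   8,   -2,    6]
  [   0, -1/2,  1/2]
  [   0,    0,    0]
  [   0,    0,    0]
Pivot columns: 1, 2 → 2 pivots.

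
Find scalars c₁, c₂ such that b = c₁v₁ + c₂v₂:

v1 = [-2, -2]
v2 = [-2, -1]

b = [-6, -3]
c1 = 0, c2 = 3

b = 0·v1 + 3·v2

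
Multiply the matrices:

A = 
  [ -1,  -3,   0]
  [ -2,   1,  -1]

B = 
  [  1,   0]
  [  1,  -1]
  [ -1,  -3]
AB = 
  [ -4,   3]
  [  0,   2]

A is 2×3 and B is 3×2, so AB is 2×2. Each entry is (row of A)·(column of B):
AB[1,1] = (-1)(1) + (-3)(1) + (0)(-1) = -4
AB[1,2] = (-1)(0) + (-3)(-1) + (0)(-3) = 3
AB[2,1] = (-2)(1) + (1)(1) + (-1)(-1) = 0
AB[2,2] = (-2)(0) + (1)(-1) + (-1)(-3) = 2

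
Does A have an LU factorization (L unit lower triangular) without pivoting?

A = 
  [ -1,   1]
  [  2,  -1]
Yes.
A[1,1] = -1 ≠ 0, so Gaussian elimination proceeds without a row swap: multiplier ℓ₂₁ = (2)/(-1) = -2, and U[2,2] = -1 - (-2)(1) = 1.
L = 
  [  1,   0]
  [ -2,   1]
U = 
  [ -1,   1]
  [  0,   1]
Check row 2 of LU: [(-2)(-1), (-2)(1) + 1] = [2, -1] = row 2 of A ✓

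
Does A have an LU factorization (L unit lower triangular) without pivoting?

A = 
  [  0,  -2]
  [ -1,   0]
No.
A[1,1] = 0 but A[2,1] = -1 ≠ 0. Any LU with L unit lower triangular has (LU)[1,1] = U[1,1] and (LU)[2,1] = L[2,1]·U[1,1]; matching A forces U[1,1] = 0, which then forces (LU)[2,1] = 0 ≠ -1. A row swap (pivoting) is required.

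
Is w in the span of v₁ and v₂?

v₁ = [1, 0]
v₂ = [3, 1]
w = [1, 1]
Yes

Form the augmented matrix and row-reduce:
[v₁|v₂|w] = 
  [  1,   3,   1]
  [  0,   1,   1]
(already in echelon form — no row operations needed)

No row of the form [0 0 | nonzero], so the system is consistent. Back-substitution gives c₁ = -2, c₂ = 1: w = (-2)·v₁ + (1)·v₂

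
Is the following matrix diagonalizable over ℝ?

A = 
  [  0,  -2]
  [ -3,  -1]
Yes

tr(A) = -1, det(A) = -6
Characteristic polynomial: λ² - tr(A)λ + det(A) = λ² + λ - 6
λ² + λ - 6 = (λ + 3)(λ - 2)
Eigenvalues: 2, -3
λ=-3: alg. mult. = 1, geom. mult. = 2 - rank(A - (-3)I) = 2 - 1 = 1
λ=2: alg. mult. = 1, geom. mult. = 2 - rank(A - (2)I) = 2 - 1 = 1
Sum of geometric multiplicities equals n, so A has n independent eigenvectors.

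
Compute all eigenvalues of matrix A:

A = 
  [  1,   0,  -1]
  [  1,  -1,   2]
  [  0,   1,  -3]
Characteristic polynomial: det(λI - A) = λ³ + 3λ² - 3λ
The constant term is 0, so λ = 0 is a root: p(λ) = λ(λ² + 3λ - 3)
λ² + 3λ - 3 = 0  ⇒  λ = (-3 ± √((3)² - 4·(-3)))/2 = (-3 ± √(21))/2
  = (-3 + √21)/2,  (-3 - √21)/2

λ = 0, (-3 + √21)/2, (-3 - √21)/2  (≈ 0, 0.7913, -3.791)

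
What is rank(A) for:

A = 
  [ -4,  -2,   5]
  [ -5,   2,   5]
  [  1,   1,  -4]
Row reduce:
R2 → R2 - (5/4)·R1
R3 → R3 + (1/4)·R1
R3 → R3 - (1/9)·R2
REF = 
  [    -4,     -2,      5]
  [     0,    9/2,   -5/4]
  [     0,      0, -47/18]
Pivot columns: 1, 2, 3 → 3 pivots.

rank(A) = 3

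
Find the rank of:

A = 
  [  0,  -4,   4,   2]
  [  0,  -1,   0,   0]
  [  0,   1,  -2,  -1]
Row reduce:
R2 → R2 - (1/4)·R1
R3 → R3 + (1/4)·R1
R3 → R3 - (1)·R2
REF = 
  [   0,   -4,    4,    2]
  [   0,    0,   -1, -1/2]
  [   0,    0,    0,    0]
Pivot columns: 2, 3 → 2 pivots.

rank(A) = 2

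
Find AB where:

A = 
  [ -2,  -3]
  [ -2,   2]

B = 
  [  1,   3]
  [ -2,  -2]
A is 2×2 and B is 2×2, so AB is 2×2. Each entry is (row of A)·(column of B):
AB[1,1] = (-2)(1) + (-3)(-2) = 4
AB[1,2] = (-2)(3) + (-3)(-2) = 0
AB[2,1] = (-2)(1) + (2)(-2) = -6
AB[2,2] = (-2)(3) + (2)(-2) = -10

AB = 
  [  4,   0]
  [ -6, -10]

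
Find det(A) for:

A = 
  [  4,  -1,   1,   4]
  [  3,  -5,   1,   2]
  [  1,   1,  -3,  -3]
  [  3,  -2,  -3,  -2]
Cofactor expansion along row 1: det(A) = a₁₁M₁₁ - a₁₂M₁₂ + a₁₃M₁₃ - a₁₄M₁₄

M₁₁ = det[[-5, 1, 2]; [1, -3, -3]; [-2, -3, -2]]
  = (-5)·((-3)(-2) - (-3)(-3)) - (1)·((1)(-2) - (-3)(-2)) + (2)·((1)(-3) - (-3)(-2))
  = (-5)(-3) - (1)(-8) + (2)(-9)
  = 5
M₁₂ = det[[3, 1, 2]; [1, -3, -3]; [3, -3, -2]]
  = (3)·((-3)(-2) - (-3)(-3)) - (1)·((1)(-2) - (-3)(3)) + (2)·((1)(-3) - (-3)(3))
  = (3)(-3) - (1)(7) + (2)(6)
  = -4
M₁₃ = det[[3, -5, 2]; [1, 1, -3]; [3, -2, -2]]
  = (3)·((1)(-2) - (-3)(-2)) - (-5)·((1)(-2) - (-3)(3)) + (2)·((1)(-2) - (1)(3))
  = (3)(-8) - (-5)(7) + (2)(-5)
  = 1
M₁₄ = det[[3, -5, 1]; [1, 1, -3]; [3, -2, -3]]
  = (3)·((1)(-3) - (-3)(-2)) - (-5)·((1)(-3) - (-3)(3)) + (1)·((1)(-2) - (1)(3))
  = (3)(-9) - (-5)(6) + (1)(-5)
  = -2

det(A) = (4)(5) - (-1)(-4) + (1)(1) - (4)(-2) = 25

det(A) = 25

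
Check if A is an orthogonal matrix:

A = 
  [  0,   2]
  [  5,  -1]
No

AᵀA = 
  [ 25,  -5]
  [ -5,   5]
≠ I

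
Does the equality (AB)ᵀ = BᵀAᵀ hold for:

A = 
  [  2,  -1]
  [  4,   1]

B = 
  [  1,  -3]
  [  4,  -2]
Yes

(AB)ᵀ = 
  [ -2,   8]
  [ -4, -14]

BᵀAᵀ = 
  [ -2,   8]
  [ -4, -14]

Both sides are equal — this is the standard identity (AB)ᵀ = BᵀAᵀ, which holds for all A, B.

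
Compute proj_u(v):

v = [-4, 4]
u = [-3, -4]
v·u = (-4)(-3) + (4)(-4) = -4
u·u = (-3)² + (-4)² = 25
proj_u(v) = (v·u / u·u) × u = (-4/25) × u

proj_u(v) = [12/25, 16/25]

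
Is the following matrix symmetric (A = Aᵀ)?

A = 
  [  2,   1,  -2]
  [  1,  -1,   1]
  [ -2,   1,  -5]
Yes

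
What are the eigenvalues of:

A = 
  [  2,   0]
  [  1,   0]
tr(A) = 2, det(A) = 0
Characteristic polynomial: λ² - tr(A)λ + det(A) = λ² - 2λ
λ² - 2λ = λ(λ - 2)

λ = 2, 0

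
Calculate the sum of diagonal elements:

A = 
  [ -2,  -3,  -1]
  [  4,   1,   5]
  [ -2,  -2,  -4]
-5

tr(A) = -2 + 1 + -4 = -5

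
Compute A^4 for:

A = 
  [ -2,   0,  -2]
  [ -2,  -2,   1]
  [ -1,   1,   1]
A² = A·A:
A²[1,1] = (-2)(-2) + (0)(-2) + (-2)(-1) = 6
A²[1,2] = (-2)(0) + (0)(-2) + (-2)(1) = -2
A²[1,3] = (-2)(-2) + (0)(1) + (-2)(1) = 2
A²[2,1] = (-2)(-2) + (-2)(-2) + (1)(-1) = 7
A²[2,2] = (-2)(0) + (-2)(-2) + (1)(1) = 5
A²[2,3] = (-2)(-2) + (-2)(1) + (1)(1) = 3
A²[3,1] = (-1)(-2) + (1)(-2) + (1)(-1) = -1
A²[3,2] = (-1)(0) + (1)(-2) + (1)(1) = -1
A²[3,3] = (-1)(-2) + (1)(1) + (1)(1) = 4
A² = 
  [  6,  -2,   2]
  [  7,   5,   3]
  [ -1,  -1,   4]

A^3 = A^2·A:
A^3[1,1] = (6)(-2) + (-2)(-2) + (2)(-1) = -10
A^3[1,2] = (6)(0) + (-2)(-2) + (2)(1) = 6
A^3[1,3] = (6)(-2) + (-2)(1) + (2)(1) = -12
A^3[2,1] = (7)(-2) + (5)(-2) + (3)(-1) = -27
A^3[2,2] = (7)(0) + (5)(-2) + (3)(1) = -7
A^3[2,3] = (7)(-2) + (5)(1) + (3)(1) = -6
A^3[3,1] = (-1)(-2) + (-1)(-2) + (4)(-1) = 0
A^3[3,2] = (-1)(0) + (-1)(-2) + (4)(1) = 6
A^3[3,3] = (-1)(-2) + (-1)(1) + (4)(1) = 5
A^3 = 
  [-10,   6, -12]
  [-27,  -7,  -6]
  [  0,   6,   5]

A^4 = A^3·A:
A^4[1,1] = (-10)(-2) + (6)(-2) + (-12)(-1) = 20
A^4[1,2] = (-10)(0) + (6)(-2) + (-12)(1) = -24
A^4[1,3] = (-10)(-2) + (6)(1) + (-12)(1) = 14
A^4[2,1] = (-27)(-2) + (-7)(-2) + (-6)(-1) = 74
A^4[2,2] = (-27)(0) + (-7)(-2) + (-6)(1) = 8
A^4[2,3] = (-27)(-2) + (-7)(1) + (-6)(1) = 41
A^4[3,1] = (0)(-2) + (6)(-2) + (5)(-1) = -17
A^4[3,2] = (0)(0) + (6)(-2) + (5)(1) = -7
A^4[3,3] = (0)(-2) + (6)(1) + (5)(1) = 11
A^4 = 
  [ 20, -24,  14]
  [ 74,   8,  41]
  [-17,  -7,  11]

Therefore
A^4 = 
  [ 20, -24,  14]
  [ 74,   8,  41]
  [-17,  -7,  11]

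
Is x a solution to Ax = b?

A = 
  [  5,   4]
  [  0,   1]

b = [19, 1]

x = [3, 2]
No

Ax = [23, 2] ≠ b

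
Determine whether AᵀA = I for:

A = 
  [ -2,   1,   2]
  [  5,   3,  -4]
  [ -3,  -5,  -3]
No

AᵀA = 
  [ 38,  28, -15]
  [ 28,  35,   5]
  [-15,   5,  29]
≠ I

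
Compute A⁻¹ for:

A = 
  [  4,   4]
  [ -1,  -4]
det(A) = (4)(-4) - (4)(-1) = -12
For a 2×2 matrix, A⁻¹ = (1/det(A)) · [[d, -b], [-c, a]]
    = (-1/12) · [[-4, -4], [1, 4]]

A⁻¹ = 
  [  1/3,   1/3]
  [-1/12,  -1/3]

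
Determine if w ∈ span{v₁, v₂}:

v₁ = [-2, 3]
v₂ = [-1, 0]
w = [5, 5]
Yes

Form the augmented matrix and row-reduce:
[v₁|v₂|w] = 
  [ -2,  -1,   5]
  [  3,   0,   5]
R2 → R2 + (3/2)·R1
REF = 
  [  -2,   -1,    5]
  [   0, -3/2, 25/2]

No row of the form [0 0 | nonzero], so the system is consistent. Back-substitution gives c₁ = 5/3, c₂ = -25/3: w = (5/3)·v₁ + (-25/3)·v₂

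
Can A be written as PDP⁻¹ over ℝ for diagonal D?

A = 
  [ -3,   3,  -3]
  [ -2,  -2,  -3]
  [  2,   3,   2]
No

Characteristic polynomial: det(λI - A) = λ³ + 3λ² + 17λ + 15
Testing integer divisors of the constant term: p(-1) = 0, so (λ + 1) is a factor:
p(λ) = (λ + 1)(λ² + 2λ + 15)
λ² + 2λ + 15 = 0  ⇒  λ = (-2 ± √((2)² - 4·(15)))/2 = (-2 ± √(-56))/2
  = -1 + i√14,  -1 - i√14
Eigenvalues: -1, -1 + i√14, -1 - i√14  (≈ -1, -1 + 3.742i, -1 - 3.742i)
Has complex eigenvalues (not diagonalizable over ℝ).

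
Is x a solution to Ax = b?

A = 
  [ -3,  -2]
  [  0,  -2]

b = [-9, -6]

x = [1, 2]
No

Ax = [-7, -4] ≠ b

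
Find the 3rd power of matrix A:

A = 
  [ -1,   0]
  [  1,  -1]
A² = A·A:
A²[1,1] = (-1)(-1) + (0)(1) = 1
A²[1,2] = (-1)(0) + (0)(-1) = 0
A²[2,1] = (1)(-1) + (-1)(1) = -2
A²[2,2] = (1)(0) + (-1)(-1) = 1
A² = 
  [  1,   0]
  [ -2,   1]

A^3 = A^2·A:
A^3[1,1] = (1)(-1) + (0)(1) = -1
A^3[1,2] = (1)(0) + (0)(-1) = 0
A^3[2,1] = (-2)(-1) + (1)(1) = 3
A^3[2,2] = (-2)(0) + (1)(-1) = -1
A^3 = 
  [ -1,   0]
  [  3,  -1]

Therefore
A^3 = 
  [ -1,   0]
  [  3,  -1]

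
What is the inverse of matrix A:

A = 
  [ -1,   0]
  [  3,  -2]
det(A) = (-1)(-2) - (0)(3) = 2
For a 2×2 matrix, A⁻¹ = (1/det(A)) · [[d, -b], [-c, a]]
    = (1/2) · [[-2, 0], [-3, -1]]

A⁻¹ = 
  [  -1,    0]
  [-3/2, -1/2]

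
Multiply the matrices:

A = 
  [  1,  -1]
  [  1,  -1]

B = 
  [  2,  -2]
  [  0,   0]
AB = 
  [  2,  -2]
  [  2,  -2]

A is 2×2 and B is 2×2, so AB is 2×2. Each entry is (row of A)·(column of B):
AB[1,1] = (1)(2) + (-1)(0) = 2
AB[1,2] = (1)(-2) + (-1)(0) = -2
AB[2,1] = (1)(2) + (-1)(0) = 2
AB[2,2] = (1)(-2) + (-1)(0) = -2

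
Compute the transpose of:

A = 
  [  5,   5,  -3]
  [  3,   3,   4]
Aᵀ = 
  [  5,   3]
  [  5,   3]
  [ -3,   4]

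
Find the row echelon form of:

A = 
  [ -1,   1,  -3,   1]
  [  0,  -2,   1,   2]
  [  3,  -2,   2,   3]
Row operations:
R3 → R3 + (3)·R1
R3 → R3 + (1/2)·R2

Resulting echelon form:
REF = 
  [   -1,     1,    -3,     1]
  [    0,    -2,     1,     2]
  [    0,     0, -13/2,     7]

Rank = 3 (number of non-zero pivot rows).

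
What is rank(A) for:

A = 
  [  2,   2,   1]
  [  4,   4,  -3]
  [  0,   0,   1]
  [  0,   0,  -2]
rank(A) = 2

Row reduce:
R2 → R2 - (2)·R1
R3 → R3 + (1/5)·R2
R4 → R4 - (2/5)·R2
REF = 
  [  2,   2,   1]
  [  0,   0,  -5]
  [  0,   0,   0]
  [  0,   0,   0]
Pivot columns: 1, 3 → 2 pivots.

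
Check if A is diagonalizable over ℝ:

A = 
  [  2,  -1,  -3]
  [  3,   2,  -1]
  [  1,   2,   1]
No

Characteristic polynomial: det(λI - A) = λ³ - 5λ² + 16λ
The constant term is 0, so λ = 0 is a root: p(λ) = λ(λ² - 5λ + 16)
λ² - 5λ + 16 = 0  ⇒  λ = (5 ± √((-5)² - 4·(16)))/2 = (5 ± √(-39))/2
  = (5 + i√39)/2,  (5 - i√39)/2
Eigenvalues: 0, (5 + i√39)/2, (5 - i√39)/2  (≈ 0, 2.5 + 3.122i, 2.5 - 3.122i)
Has complex eigenvalues (not diagonalizable over ℝ).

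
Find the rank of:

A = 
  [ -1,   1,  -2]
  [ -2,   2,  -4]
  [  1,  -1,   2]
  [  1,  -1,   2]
Row reduce:
R2 → R2 - (2)·R1
R3 → R3 + (1)·R1
R4 → R4 + (1)·R1
REF = 
  [ -1,   1,  -2]
  [  0,   0,   0]
  [  0,   0,   0]
  [  0,   0,   0]
Pivot columns: 1 → 1 pivot.

rank(A) = 1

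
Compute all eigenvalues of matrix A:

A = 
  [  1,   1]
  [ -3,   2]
λ = (3 + i√11)/2, (3 - i√11)/2  (≈ 1.5 + 1.658i, 1.5 - 1.658i)

tr(A) = 3, det(A) = 5
Characteristic polynomial: λ² - tr(A)λ + det(A) = λ² - 3λ + 5
λ² - 3λ + 5 = 0  ⇒  λ = (3 ± √((-3)² - 4·(5)))/2 = (3 ± √(-11))/2
  = (3 + i√11)/2,  (3 - i√11)/2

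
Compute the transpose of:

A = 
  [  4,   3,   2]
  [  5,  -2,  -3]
Aᵀ = 
  [  4,   5]
  [  3,  -2]
  [  2,  -3]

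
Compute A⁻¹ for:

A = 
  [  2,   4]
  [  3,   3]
det(A) = (2)(3) - (4)(3) = -6
For a 2×2 matrix, A⁻¹ = (1/det(A)) · [[d, -b], [-c, a]]
    = (-1/6) · [[3, -4], [-3, 2]]

A⁻¹ = 
  [-1/2,  2/3]
  [ 1/2, -1/3]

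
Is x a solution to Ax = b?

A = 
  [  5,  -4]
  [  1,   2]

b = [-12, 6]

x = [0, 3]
Yes

Ax = [-12, 6] = b ✓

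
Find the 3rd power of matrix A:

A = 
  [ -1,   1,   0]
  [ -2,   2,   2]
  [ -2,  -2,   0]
A² = A·A:
A²[1,1] = (-1)(-1) + (1)(-2) + (0)(-2) = -1
A²[1,2] = (-1)(1) + (1)(2) + (0)(-2) = 1
A²[1,3] = (-1)(0) + (1)(2) + (0)(0) = 2
A²[2,1] = (-2)(-1) + (2)(-2) + (2)(-2) = -6
A²[2,2] = (-2)(1) + (2)(2) + (2)(-2) = -2
A²[2,3] = (-2)(0) + (2)(2) + (2)(0) = 4
A²[3,1] = (-2)(-1) + (-2)(-2) + (0)(-2) = 6
A²[3,2] = (-2)(1) + (-2)(2) + (0)(-2) = -6
A²[3,3] = (-2)(0) + (-2)(2) + (0)(0) = -4
A² = 
  [ -1,   1,   2]
  [ -6,  -2,   4]
  [  6,  -6,  -4]

A^3 = A^2·A:
A^3[1,1] = (-1)(-1) + (1)(-2) + (2)(-2) = -5
A^3[1,2] = (-1)(1) + (1)(2) + (2)(-2) = -3
A^3[1,3] = (-1)(0) + (1)(2) + (2)(0) = 2
A^3[2,1] = (-6)(-1) + (-2)(-2) + (4)(-2) = 2
A^3[2,2] = (-6)(1) + (-2)(2) + (4)(-2) = -18
A^3[2,3] = (-6)(0) + (-2)(2) + (4)(0) = -4
A^3[3,1] = (6)(-1) + (-6)(-2) + (-4)(-2) = 14
A^3[3,2] = (6)(1) + (-6)(2) + (-4)(-2) = 2
A^3[3,3] = (6)(0) + (-6)(2) + (-4)(0) = -12
A^3 = 
  [ -5,  -3,   2]
  [  2, -18,  -4]
  [ 14,   2, -12]

Therefore
A^3 = 
  [ -5,  -3,   2]
  [  2, -18,  -4]
  [ 14,   2, -12]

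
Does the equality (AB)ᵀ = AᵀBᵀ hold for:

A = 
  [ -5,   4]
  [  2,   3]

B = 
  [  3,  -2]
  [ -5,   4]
No

(AB)ᵀ = 
  [-35,  -9]
  [ 26,   8]

AᵀBᵀ = 
  [-19,  33]
  [  6,  -8]

The two matrices differ, so (AB)ᵀ ≠ AᵀBᵀ in general. The correct identity is (AB)ᵀ = BᵀAᵀ.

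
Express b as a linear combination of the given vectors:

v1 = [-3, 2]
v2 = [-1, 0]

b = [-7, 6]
c1 = 3, c2 = -2

b = 3·v1 + -2·v2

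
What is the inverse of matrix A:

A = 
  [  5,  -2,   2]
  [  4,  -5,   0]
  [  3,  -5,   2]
det(A) = (5)·((-5)(2) - (0)(-5)) - (-2)·((4)(2) - (0)(3)) + (2)·((4)(-5) - (-5)(3))
  = (5)(-10) - (-2)(8) + (2)(-5)
  = -44
det(A) = -44 ≠ 0, so A is invertible.

Cofactors Cᵢⱼ = (-1)ⁱ⁺ʲ·Mᵢⱼ:
C = 
  [-10,  -8,  -5]
  [ -6,   4,  19]
  [ 10,   8, -17]

adj(A) = Cᵀ:
adj(A) = 
  [-10,  -6,  10]
  [ -8,   4,   8]
  [ -5,  19, -17]

A⁻¹ = (-1/44) · adj(A):
A⁻¹ = 
  [  5/22,   3/22,  -5/22]
  [  2/11,  -1/11,  -2/11]
  [  5/44, -19/44,  17/44]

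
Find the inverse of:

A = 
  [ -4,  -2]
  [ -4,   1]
det(A) = (-4)(1) - (-2)(-4) = -12
For a 2×2 matrix, A⁻¹ = (1/det(A)) · [[d, -b], [-c, a]]
    = (-1/12) · [[1, 2], [4, -4]]

A⁻¹ = 
  [-1/12,  -1/6]
  [ -1/3,   1/3]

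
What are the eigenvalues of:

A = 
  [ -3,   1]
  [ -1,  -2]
tr(A) = -5, det(A) = 7
Characteristic polynomial: λ² - tr(A)λ + det(A) = λ² + 5λ + 7
λ² + 5λ + 7 = 0  ⇒  λ = (-5 ± √((5)² - 4·(7)))/2 = (-5 ± √(-3))/2
  = (-5 + i√3)/2,  (-5 - i√3)/2

λ = (-5 + i√3)/2, (-5 - i√3)/2  (≈ -2.5 + 0.866i, -2.5 - 0.866i)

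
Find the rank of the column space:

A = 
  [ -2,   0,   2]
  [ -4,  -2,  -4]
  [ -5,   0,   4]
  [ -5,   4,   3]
dim(Col(A)) = 3

Row reduce:
R2 → R2 - (2)·R1
R3 → R3 - (5/2)·R1
R4 → R4 - (5/2)·R1
R4 → R4 + (2)·R2
R4 → R4 - (18)·R3
REF = 
  [ -2,   0,   2]
  [  0,  -2,  -8]
  [  0,   0,  -1]
  [  0,   0,   0]
Pivot columns: 1, 2, 3 → 3 pivots.
dim(Col(A)) = number of pivot columns = 3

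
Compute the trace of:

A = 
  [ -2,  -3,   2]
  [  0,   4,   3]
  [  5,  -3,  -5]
-3

tr(A) = -2 + 4 + -5 = -3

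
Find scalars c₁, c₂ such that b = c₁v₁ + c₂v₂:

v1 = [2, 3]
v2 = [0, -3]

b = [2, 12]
c1 = 1, c2 = -3

b = 1·v1 + -3·v2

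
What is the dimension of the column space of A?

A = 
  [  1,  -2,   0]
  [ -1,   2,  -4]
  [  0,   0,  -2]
dim(Col(A)) = 2

Row reduce:
R2 → R2 + (1)·R1
R3 → R3 - (1/2)·R2
REF = 
  [  1,  -2,   0]
  [  0,   0,  -4]
  [  0,   0,   0]
Pivot columns: 1, 3 → 2 pivots.
dim(Col(A)) = number of pivot columns = 2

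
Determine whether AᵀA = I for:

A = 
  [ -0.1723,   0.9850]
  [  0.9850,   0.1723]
Yes

AᵀA = 
  [  0.9999,   0]
  [  0,   0.9999]
≈ I (equal to I up to the 4-dp rounding of the entries)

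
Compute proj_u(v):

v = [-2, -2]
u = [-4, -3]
proj_u(v) = [-56/25, -42/25]

v·u = (-2)(-4) + (-2)(-3) = 14
u·u = (-4)² + (-3)² = 25
proj_u(v) = (v·u / u·u) × u = (14/25) × u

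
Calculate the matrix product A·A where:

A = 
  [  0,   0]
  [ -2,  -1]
A² = A·A:
A²[1,1] = (0)(0) + (0)(-2) = 0
A²[1,2] = (0)(0) + (0)(-1) = 0
A²[2,1] = (-2)(0) + (-1)(-2) = 2
A²[2,2] = (-2)(0) + (-1)(-1) = 1
A² = 
  [  0,   0]
  [  2,   1]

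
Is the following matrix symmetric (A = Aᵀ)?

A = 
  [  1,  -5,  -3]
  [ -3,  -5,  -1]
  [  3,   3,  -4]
No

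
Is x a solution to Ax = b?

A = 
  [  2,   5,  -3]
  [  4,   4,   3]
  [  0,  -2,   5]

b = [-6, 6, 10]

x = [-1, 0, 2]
No

Ax = [-8, 2, 10] ≠ b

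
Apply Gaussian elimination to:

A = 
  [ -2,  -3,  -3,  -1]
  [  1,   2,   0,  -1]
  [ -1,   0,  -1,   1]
Row operations:
R2 → R2 + (1/2)·R1
R3 → R3 - (1/2)·R1
R3 → R3 - (3)·R2

Resulting echelon form:
REF = 
  [  -2,   -3,   -3,   -1]
  [   0,  1/2, -3/2, -3/2]
  [   0,    0,    5,    6]

Rank = 3 (number of non-zero pivot rows).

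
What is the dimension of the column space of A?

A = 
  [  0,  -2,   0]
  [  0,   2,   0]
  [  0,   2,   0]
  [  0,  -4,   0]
Row reduce:
R2 → R2 + (1)·R1
R3 → R3 + (1)·R1
R4 → R4 - (2)·R1
REF = 
  [  0,  -2,   0]
  [  0,   0,   0]
  [  0,   0,   0]
  [  0,   0,   0]
Pivot columns: 2 → 1 pivot.
dim(Col(A)) = number of pivot columns = 1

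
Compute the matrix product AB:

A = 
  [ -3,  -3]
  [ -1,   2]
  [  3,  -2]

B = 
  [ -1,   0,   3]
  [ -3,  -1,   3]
A is 3×2 and B is 2×3, so AB is 3×3. Each entry is (row of A)·(column of B):
AB[1,1] = (-3)(-1) + (-3)(-3) = 12
AB[1,2] = (-3)(0) + (-3)(-1) = 3
AB[1,3] = (-3)(3) + (-3)(3) = -18
AB[2,1] = (-1)(-1) + (2)(-3) = -5
AB[2,2] = (-1)(0) + (2)(-1) = -2
AB[2,3] = (-1)(3) + (2)(3) = 3
AB[3,1] = (3)(-1) + (-2)(-3) = 3
AB[3,2] = (3)(0) + (-2)(-1) = 2
AB[3,3] = (3)(3) + (-2)(3) = 3

AB = 
  [ 12,   3, -18]
  [ -5,  -2,   3]
  [  3,   2,   3]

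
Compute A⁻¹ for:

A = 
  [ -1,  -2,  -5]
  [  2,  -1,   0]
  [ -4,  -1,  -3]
det(A) = (-1)·((-1)(-3) - (0)(-1)) - (-2)·((2)(-3) - (0)(-4)) + (-5)·((2)(-1) - (-1)(-4))
  = (-1)(3) - (-2)(-6) + (-5)(-6)
  = 15
det(A) = 15 ≠ 0, so A is invertible.

Cofactors Cᵢⱼ = (-1)ⁱ⁺ʲ·Mᵢⱼ:
C = 
  [  3,   6,  -6]
  [ -1, -17,   7]
  [ -5, -10,   5]

adj(A) = Cᵀ:
adj(A) = 
  [  3,  -1,  -5]
  [  6, -17, -10]
  [ -6,   7,   5]

A⁻¹ = (1/15) · adj(A):
A⁻¹ = 
  [   1/5,  -1/15,   -1/3]
  [   2/5, -17/15,   -2/3]
  [  -2/5,   7/15,    1/3]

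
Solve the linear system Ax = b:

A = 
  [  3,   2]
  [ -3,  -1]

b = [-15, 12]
Row reduce the augmented matrix [A|b]:
R2 → R2 + (1)·R1
REF = 
  [  3,   2, -15]
  [  0,   1,  -3]

Back-substitution:
x₂ = (-3) / 1 = -3
x₁ = (-15 - (2)(-3)) / 3 = -3

x = [-3, -3]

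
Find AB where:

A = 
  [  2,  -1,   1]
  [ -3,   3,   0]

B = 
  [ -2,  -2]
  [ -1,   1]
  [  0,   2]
AB = 
  [ -3,  -3]
  [  3,   9]

A is 2×3 and B is 3×2, so AB is 2×2. Each entry is (row of A)·(column of B):
AB[1,1] = (2)(-2) + (-1)(-1) + (1)(0) = -3
AB[1,2] = (2)(-2) + (-1)(1) + (1)(2) = -3
AB[2,1] = (-3)(-2) + (3)(-1) + (0)(0) = 3
AB[2,2] = (-3)(-2) + (3)(1) + (0)(2) = 9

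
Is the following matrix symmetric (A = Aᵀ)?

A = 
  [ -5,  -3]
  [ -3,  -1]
Yes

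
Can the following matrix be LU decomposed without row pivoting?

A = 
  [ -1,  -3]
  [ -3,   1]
Yes.
A[1,1] = -1 ≠ 0, so Gaussian elimination proceeds without a row swap: multiplier ℓ₂₁ = (-3)/(-1) = 3, and U[2,2] = 1 - (3)(-3) = 10.
L = 
  [  1,   0]
  [  3,   1]
U = 
  [ -1,  -3]
  [  0,  10]
Check row 2 of LU: [(3)(-1), (3)(-3) + 10] = [-3, 1] = row 2 of A ✓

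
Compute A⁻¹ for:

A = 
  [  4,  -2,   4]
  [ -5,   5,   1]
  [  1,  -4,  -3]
det(A) = (4)·((5)(-3) - (1)(-4)) - (-2)·((-5)(-3) - (1)(1)) + (4)·((-5)(-4) - (5)(1))
  = (4)(-11) - (-2)(14) + (4)(15)
  = 44
det(A) = 44 ≠ 0, so A is invertible.

Cofactors Cᵢⱼ = (-1)ⁱ⁺ʲ·Mᵢⱼ:
C = 
  [-11, -14,  15]
  [-22, -16,  14]
  [-22, -24,  10]

adj(A) = Cᵀ:
adj(A) = 
  [-11, -22, -22]
  [-14, -16, -24]
  [ 15,  14,  10]

A⁻¹ = (1/44) · adj(A):
A⁻¹ = 
  [ -1/4,  -1/2,  -1/2]
  [-7/22, -4/11, -6/11]
  [15/44,  7/22,  5/22]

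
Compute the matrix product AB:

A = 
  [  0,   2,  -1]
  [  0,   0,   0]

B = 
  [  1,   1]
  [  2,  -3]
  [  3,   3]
AB = 
  [  1,  -9]
  [  0,   0]

A is 2×3 and B is 3×2, so AB is 2×2. Each entry is (row of A)·(column of B):
AB[1,1] = (0)(1) + (2)(2) + (-1)(3) = 1
AB[1,2] = (0)(1) + (2)(-3) + (-1)(3) = -9
AB[2,1] = (0)(1) + (0)(2) + (0)(3) = 0
AB[2,2] = (0)(1) + (0)(-3) + (0)(3) = 0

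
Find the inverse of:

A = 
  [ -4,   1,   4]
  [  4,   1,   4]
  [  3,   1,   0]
det(A) = (-4)·((1)(0) - (4)(1)) - (1)·((4)(0) - (4)(3)) + (4)·((4)(1) - (1)(3))
  = (-4)(-4) - (1)(-12) + (4)(1)
  = 32
det(A) = 32 ≠ 0, so A is invertible.

Cofactors Cᵢⱼ = (-1)ⁱ⁺ʲ·Mᵢⱼ:
C = 
  [ -4,  12,   1]
  [  4, -12,   7]
  [  0,  32,  -8]

adj(A) = Cᵀ:
adj(A) = 
  [ -4,   4,   0]
  [ 12, -12,  32]
  [  1,   7,  -8]

A⁻¹ = (1/32) · adj(A):
A⁻¹ = 
  [-1/8,  1/8,    0]
  [ 3/8, -3/8,    1]
  [1/32, 7/32, -1/4]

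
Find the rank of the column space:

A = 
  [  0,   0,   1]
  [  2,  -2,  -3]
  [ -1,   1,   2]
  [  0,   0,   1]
dim(Col(A)) = 2

Row reduce:
Swap R1 ↔ R2
R3 → R3 + (1/2)·R1
R3 → R3 - (1/2)·R2
R4 → R4 - (1)·R2
REF = 
  [  2,  -2,  -3]
  [  0,   0,   1]
  [  0,   0,   0]
  [  0,   0,   0]
Pivot columns: 1, 3 → 2 pivots.
dim(Col(A)) = number of pivot columns = 2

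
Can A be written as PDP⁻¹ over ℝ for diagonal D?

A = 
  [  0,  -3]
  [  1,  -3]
No

tr(A) = -3, det(A) = 3
Characteristic polynomial: λ² - tr(A)λ + det(A) = λ² + 3λ + 3
λ² + 3λ + 3 = 0  ⇒  λ = (-3 ± √((3)² - 4·(3)))/2 = (-3 ± √(-3))/2
  = (-3 + i√3)/2,  (-3 - i√3)/2
Eigenvalues: (-3 + i√3)/2, (-3 - i√3)/2  (≈ -1.5 + 0.866i, -1.5 - 0.866i)
Has complex eigenvalues (not diagonalizable over ℝ).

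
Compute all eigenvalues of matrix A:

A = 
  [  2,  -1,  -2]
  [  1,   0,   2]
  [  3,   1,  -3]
λ = -3, 1 + 2i, 1 - 2i  (≈ -3, 1 + 2i, 1 - 2i)

Characteristic polynomial: det(λI - A) = λ³ + λ² - λ + 15
Testing integer divisors of the constant term: p(-3) = 0, so (λ + 3) is a factor:
p(λ) = (λ + 3)(λ² - 2λ + 5)
λ² - 2λ + 5 = 0  ⇒  λ = (2 ± √((-2)² - 4·(5)))/2 = (2 ± √(-16))/2
  = 1 + 2i,  1 - 2i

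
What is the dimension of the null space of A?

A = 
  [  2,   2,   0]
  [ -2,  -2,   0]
nullity(A) = 2

Row reduce:
R2 → R2 + (1)·R1
REF = 
  [  2,   2,   0]
  [  0,   0,   0]
Pivot columns: 1 → 1 pivot.
rank(A) = 1, so nullity(A) = 3 - 1 = 2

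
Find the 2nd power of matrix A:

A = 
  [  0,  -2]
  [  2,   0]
A² = A·A:
A²[1,1] = (0)(0) + (-2)(2) = -4
A²[1,2] = (0)(-2) + (-2)(0) = 0
A²[2,1] = (2)(0) + (0)(2) = 0
A²[2,2] = (2)(-2) + (0)(0) = -4
A² = 
  [ -4,   0]
  [  0,  -4]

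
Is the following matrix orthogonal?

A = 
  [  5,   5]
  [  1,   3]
No

AᵀA = 
  [ 26,  28]
  [ 28,  34]
≠ I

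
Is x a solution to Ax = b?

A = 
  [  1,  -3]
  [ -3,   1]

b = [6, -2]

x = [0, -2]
Yes

Ax = [6, -2] = b ✓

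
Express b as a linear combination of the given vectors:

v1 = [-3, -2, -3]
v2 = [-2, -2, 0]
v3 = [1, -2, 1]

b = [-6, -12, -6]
c1 = 3, c2 = 0, c3 = 3

b = 3·v1 + 0·v2 + 3·v3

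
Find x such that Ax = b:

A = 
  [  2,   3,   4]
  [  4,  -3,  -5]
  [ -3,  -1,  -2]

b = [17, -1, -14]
Row reduce the augmented matrix [A|b]:
R2 → R2 - (2)·R1
R3 → R3 + (3/2)·R1
R3 → R3 + (7/18)·R2
REF = 
  [     2,      3,      4,     17]
  [     0,     -9,    -13,    -35]
  [     0,      0, -19/18,  -19/9]

Back-substitution:
x₃ = (-19/9) / (-19/18) = 2
x₂ = (-35 - (-13)(2)) / (-9) = 1
x₁ = (17 - (3)(1) - (4)(2)) / 2 = 3

x = [3, 1, 2]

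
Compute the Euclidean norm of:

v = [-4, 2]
4.472

||v||₂ = √((-4)² + (2)²) = √20 = 4.472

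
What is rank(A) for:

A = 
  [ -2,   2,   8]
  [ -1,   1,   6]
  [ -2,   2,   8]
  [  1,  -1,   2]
Row reduce:
R2 → R2 - (1/2)·R1
R3 → R3 - (1)·R1
R4 → R4 + (1/2)·R1
R4 → R4 - (3)·R2
REF = 
  [ -2,   2,   8]
  [  0,   0,   2]
  [  0,   0,   0]
  [  0,   0,   0]
Pivot columns: 1, 3 → 2 pivots.

rank(A) = 2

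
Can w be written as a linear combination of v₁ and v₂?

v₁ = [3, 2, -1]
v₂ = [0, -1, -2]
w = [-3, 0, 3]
No

Form the augmented matrix and row-reduce:
[v₁|v₂|w] = 
  [  3,   0,  -3]
  [  2,  -1,   0]
  [ -1,  -2,   3]
R2 → R2 - (2/3)·R1
R3 → R3 + (1/3)·R1
R3 → R3 - (2)·R2
REF = 
  [  3,   0,  -3]
  [  0,  -1,   2]
  [  0,   0,  -2]

Row 3 reads [0 0 | -2], i.e. 0 = -2, so the system is inconsistent and w ∉ span{v₁, v₂}.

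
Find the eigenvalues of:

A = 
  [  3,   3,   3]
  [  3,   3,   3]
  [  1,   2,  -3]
Characteristic polynomial: det(λI - A) = λ³ - 3λ² - 27λ
The constant term is 0, so λ = 0 is a root: p(λ) = λ(λ² - 3λ - 27)
λ² - 3λ - 27 = 0  ⇒  λ = (3 ± √((-3)² - 4·(-27)))/2 = (3 ± √(117))/2
  = (3 + 3√13)/2,  (3 - 3√13)/2

λ = 0, (3 + 3√13)/2, (3 - 3√13)/2  (≈ 0, 6.908, -3.908)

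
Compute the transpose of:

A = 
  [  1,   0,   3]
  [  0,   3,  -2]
Aᵀ = 
  [  1,   0]
  [  0,   3]
  [  3,  -2]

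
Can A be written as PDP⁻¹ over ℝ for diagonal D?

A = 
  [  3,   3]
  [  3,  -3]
Yes

tr(A) = 0, det(A) = -18
Characteristic polynomial: λ² - tr(A)λ + det(A) = λ² - 18
λ² - 18 = 0  ⇒  λ = (0 ± √((0)² - 4·(-18)))/2 = (0 ± √(72))/2
  = 3√2,  -3√2
Eigenvalues: 3√2, -3√2  (≈ 4.243, -4.243)
The two irrational eigenvalues are distinct (simple), so each has alg. mult. = geom. mult. = 1.
Sum of geometric multiplicities equals n, so A has n independent eigenvectors.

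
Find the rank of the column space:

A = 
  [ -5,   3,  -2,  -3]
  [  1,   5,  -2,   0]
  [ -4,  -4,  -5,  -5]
dim(Col(A)) = 3

Row reduce:
R2 → R2 + (1/5)·R1
R3 → R3 - (4/5)·R1
R3 → R3 + (8/7)·R2
REF = 
  [   -5,     3,    -2,    -3]
  [    0,  28/5, -12/5,  -3/5]
  [    0,     0, -43/7, -23/7]
Pivot columns: 1, 2, 3 → 3 pivots.
dim(Col(A)) = number of pivot columns = 3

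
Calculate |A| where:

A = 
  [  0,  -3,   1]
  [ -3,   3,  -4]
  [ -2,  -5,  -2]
Cofactor expansion along row 1:
det(A) = (0)·((3)(-2) - (-4)(-5)) - (-3)·((-3)(-2) - (-4)(-2)) + (1)·((-3)(-5) - (3)(-2))
  = (0)(-26) - (-3)(-2) + (1)(21)
  = 15

det(A) = 15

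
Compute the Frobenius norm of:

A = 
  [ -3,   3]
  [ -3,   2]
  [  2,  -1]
||A||_F = 6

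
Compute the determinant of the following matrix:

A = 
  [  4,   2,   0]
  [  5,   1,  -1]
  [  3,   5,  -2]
26

Cofactor expansion along row 1:
det(A) = (4)·((1)(-2) - (-1)(5)) - (2)·((5)(-2) - (-1)(3)) + (0)·((5)(5) - (1)(3))
  = (4)(3) - (2)(-7) + (0)(22)
  = 26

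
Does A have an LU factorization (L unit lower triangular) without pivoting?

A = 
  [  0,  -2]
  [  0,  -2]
Yes.
The first column is zero, so A is already upper triangular: L = I, U = A.
L = 
  [  1,   0]
  [  0,   1]
U = 
  [  0,  -2]
  [  0,  -2]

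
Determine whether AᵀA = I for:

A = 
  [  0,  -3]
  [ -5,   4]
No

AᵀA = 
  [ 25, -20]
  [-20,  25]
≠ I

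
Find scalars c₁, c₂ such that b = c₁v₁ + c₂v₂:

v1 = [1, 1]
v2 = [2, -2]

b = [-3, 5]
c1 = 1, c2 = -2

b = 1·v1 + -2·v2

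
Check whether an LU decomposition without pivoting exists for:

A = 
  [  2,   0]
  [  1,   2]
Yes.
A[1,1] = 2 ≠ 0, so Gaussian elimination proceeds without a row swap: multiplier ℓ₂₁ = (1)/(2) = 1/2, and U[2,2] = 2 - (1/2)(0) = 2.
L = 
  [  1,   0]
  [1/2,   1]
U = 
  [  2,   0]
  [  0,   2]
Check row 2 of LU: [(1/2)(2), (1/2)(0) + 2] = [1, 2] = row 2 of A ✓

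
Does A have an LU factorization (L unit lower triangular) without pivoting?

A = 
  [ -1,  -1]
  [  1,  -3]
Yes.
A[1,1] = -1 ≠ 0, so Gaussian elimination proceeds without a row swap: multiplier ℓ₂₁ = (1)/(-1) = -1, and U[2,2] = -3 - (-1)(-1) = -4.
L = 
  [  1,   0]
  [ -1,   1]
U = 
  [ -1,  -1]
  [  0,  -4]
Check row 2 of LU: [(-1)(-1), (-1)(-1) + (-4)] = [1, -3] = row 2 of A ✓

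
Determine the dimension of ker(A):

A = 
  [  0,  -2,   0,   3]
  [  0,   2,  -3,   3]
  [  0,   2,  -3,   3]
nullity(A) = 2

Row reduce:
R2 → R2 + (1)·R1
R3 → R3 + (1)·R1
R3 → R3 - (1)·R2
REF = 
  [  0,  -2,   0,   3]
  [  0,   0,  -3,   6]
  [  0,   0,   0,   0]
Pivot columns: 2, 3 → 2 pivots.
rank(A) = 2, so nullity(A) = 4 - 2 = 2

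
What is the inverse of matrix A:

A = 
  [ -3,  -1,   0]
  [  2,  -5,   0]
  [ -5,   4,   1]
det(A) = (-3)·((-5)(1) - (0)(4)) - (-1)·((2)(1) - (0)(-5)) + (0)·((2)(4) - (-5)(-5))
  = (-3)(-5) - (-1)(2) + (0)(-17)
  = 17
det(A) = 17 ≠ 0, so A is invertible.

Cofactors Cᵢⱼ = (-1)ⁱ⁺ʲ·Mᵢⱼ:
C = 
  [ -5,  -2, -17]
  [  1,  -3,  17]
  [  0,   0,  17]

adj(A) = Cᵀ:
adj(A) = 
  [ -5,   1,   0]
  [ -2,  -3,   0]
  [-17,  17,  17]

A⁻¹ = (1/17) · adj(A):
A⁻¹ = 
  [-5/17,  1/17,     0]
  [-2/17, -3/17,     0]
  [   -1,     1,     1]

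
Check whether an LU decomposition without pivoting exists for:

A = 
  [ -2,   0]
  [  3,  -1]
Yes.
A[1,1] = -2 ≠ 0, so Gaussian elimination proceeds without a row swap: multiplier ℓ₂₁ = (3)/(-2) = -3/2, and U[2,2] = -1 - (-3/2)(0) = -1.
L = 
  [   1,    0]
  [-3/2,    1]
U = 
  [ -2,   0]
  [  0,  -1]
Check row 2 of LU: [(-3/2)(-2), (-3/2)(0) + (-1)] = [3, -1] = row 2 of A ✓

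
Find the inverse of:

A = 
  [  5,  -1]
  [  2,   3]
det(A) = (5)(3) - (-1)(2) = 17
For a 2×2 matrix, A⁻¹ = (1/det(A)) · [[d, -b], [-c, a]]
    = (1/17) · [[3, 1], [-2, 5]]

A⁻¹ = 
  [ 3/17,  1/17]
  [-2/17,  5/17]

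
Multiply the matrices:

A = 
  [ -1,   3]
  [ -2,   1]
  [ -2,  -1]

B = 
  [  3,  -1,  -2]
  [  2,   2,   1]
AB = 
  [  3,   7,   5]
  [ -4,   4,   5]
  [ -8,   0,   3]

A is 3×2 and B is 2×3, so AB is 3×3. Each entry is (row of A)·(column of B):
AB[1,1] = (-1)(3) + (3)(2) = 3
AB[1,2] = (-1)(-1) + (3)(2) = 7
AB[1,3] = (-1)(-2) + (3)(1) = 5
AB[2,1] = (-2)(3) + (1)(2) = -4
AB[2,2] = (-2)(-1) + (1)(2) = 4
AB[2,3] = (-2)(-2) + (1)(1) = 5
AB[3,1] = (-2)(3) + (-1)(2) = -8
AB[3,2] = (-2)(-1) + (-1)(2) = 0
AB[3,3] = (-2)(-2) + (-1)(1) = 3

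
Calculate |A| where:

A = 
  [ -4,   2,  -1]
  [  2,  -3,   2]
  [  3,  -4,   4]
Cofactor expansion along row 1:
det(A) = (-4)·((-3)(4) - (2)(-4)) - (2)·((2)(4) - (2)(3)) + (-1)·((2)(-4) - (-3)(3))
  = (-4)(-4) - (2)(2) + (-1)(1)
  = 11

det(A) = 11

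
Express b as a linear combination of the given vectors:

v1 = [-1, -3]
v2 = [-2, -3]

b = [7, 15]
c1 = -3, c2 = -2

b = -3·v1 + -2·v2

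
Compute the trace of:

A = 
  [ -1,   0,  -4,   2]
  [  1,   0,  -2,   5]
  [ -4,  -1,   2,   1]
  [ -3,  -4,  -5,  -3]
-2

tr(A) = -1 + 0 + 2 + -3 = -2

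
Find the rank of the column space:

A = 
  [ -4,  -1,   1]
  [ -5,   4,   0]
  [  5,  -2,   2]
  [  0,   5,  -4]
Row reduce:
R2 → R2 - (5/4)·R1
R3 → R3 + (5/4)·R1
R3 → R3 + (13/21)·R2
R4 → R4 - (20/21)·R2
R4 → R4 + (59/52)·R3
REF = 
  [   -4,    -1,     1]
  [    0,  21/4,  -5/4]
  [    0,     0, 52/21]
  [    0,     0,     0]
Pivot columns: 1, 2, 3 → 3 pivots.
dim(Col(A)) = number of pivot columns = 3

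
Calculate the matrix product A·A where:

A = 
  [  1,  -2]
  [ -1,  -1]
A² = A·A:
A²[1,1] = (1)(1) + (-2)(-1) = 3
A²[1,2] = (1)(-2) + (-2)(-1) = 0
A²[2,1] = (-1)(1) + (-1)(-1) = 0
A²[2,2] = (-1)(-2) + (-1)(-1) = 3
A² = 
  [  3,   0]
  [  0,   3]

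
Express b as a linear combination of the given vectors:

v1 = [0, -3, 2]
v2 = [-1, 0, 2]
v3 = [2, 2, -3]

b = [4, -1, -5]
c1 = 1, c2 = -2, c3 = 1

b = 1·v1 + -2·v2 + 1·v3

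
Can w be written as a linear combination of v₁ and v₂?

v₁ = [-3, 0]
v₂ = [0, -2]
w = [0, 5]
Yes

Form the augmented matrix and row-reduce:
[v₁|v₂|w] = 
  [ -3,   0,   0]
  [  0,  -2,   5]
(already in echelon form — no row operations needed)

No row of the form [0 0 | nonzero], so the system is consistent. Back-substitution gives c₁ = 0, c₂ = -5/2: w = (0)·v₁ + (-5/2)·v₂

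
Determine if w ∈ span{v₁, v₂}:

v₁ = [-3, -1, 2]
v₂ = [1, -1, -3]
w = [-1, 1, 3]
Yes

Form the augmented matrix and row-reduce:
[v₁|v₂|w] = 
  [ -3,   1,  -1]
  [ -1,  -1,   1]
  [  2,  -3,   3]
R2 → R2 - (1/3)·R1
R3 → R3 + (2/3)·R1
R3 → R3 - (7/4)·R2
REF = 
  [  -3,    1,   -1]
  [   0, -4/3,  4/3]
  [   0,    0,    0]

No row of the form [0 0 | nonzero], so the system is consistent. Back-substitution gives c₁ = 0, c₂ = -1: w = (0)·v₁ + (-1)·v₂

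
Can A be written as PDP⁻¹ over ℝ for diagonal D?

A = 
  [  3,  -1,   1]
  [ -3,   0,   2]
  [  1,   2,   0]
Yes

Characteristic polynomial: det(λI - A) = λ³ - 3λ² - 8λ + 20
Testing integer divisors of the constant term: p(2) = 0, so (λ - 2) is a factor:
p(λ) = (λ - 2)(λ² - λ - 10)
λ² - λ - 10 = 0  ⇒  λ = (1 ± √((-1)² - 4·(-10)))/2 = (1 ± √(41))/2
  = (1 + √41)/2,  (1 - √41)/2
Eigenvalues: 2, (1 + √41)/2, (1 - √41)/2  (≈ 2, 3.702, -2.702)
The two irrational eigenvalues are distinct (simple), so each has alg. mult. = geom. mult. = 1.
λ=2: alg. mult. = 1, geom. mult. = 3 - rank(A - (2)I) = 3 - 2 = 1
Sum of geometric multiplicities equals n, so A has n independent eigenvectors.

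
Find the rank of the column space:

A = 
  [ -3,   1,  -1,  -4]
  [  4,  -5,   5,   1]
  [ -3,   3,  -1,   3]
dim(Col(A)) = 3

Row reduce:
R2 → R2 + (4/3)·R1
R3 → R3 - (1)·R1
R3 → R3 + (6/11)·R2
REF = 
  [   -3,     1,    -1,    -4]
  [    0, -11/3,  11/3, -13/3]
  [    0,     0,     2, 51/11]
Pivot columns: 1, 2, 3 → 3 pivots.
dim(Col(A)) = number of pivot columns = 3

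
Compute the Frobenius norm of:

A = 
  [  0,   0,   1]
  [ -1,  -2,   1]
||A||_F = 2.646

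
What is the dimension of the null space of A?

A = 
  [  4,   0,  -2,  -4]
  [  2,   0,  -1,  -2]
nullity(A) = 3

Row reduce:
R2 → R2 - (1/2)·R1
REF = 
  [  4,   0,  -2,  -4]
  [  0,   0,   0,   0]
Pivot columns: 1 → 1 pivot.
rank(A) = 1, so nullity(A) = 4 - 1 = 3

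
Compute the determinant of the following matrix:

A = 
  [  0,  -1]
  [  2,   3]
For a 2×2 matrix, det = ad - bc = (0)(3) - (-1)(2) = 2

det(A) = 2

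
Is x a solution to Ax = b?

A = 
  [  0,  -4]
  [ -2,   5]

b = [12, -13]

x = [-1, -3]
Yes

Ax = [12, -13] = b ✓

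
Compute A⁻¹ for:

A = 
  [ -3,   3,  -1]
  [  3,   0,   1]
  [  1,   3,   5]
det(A) = (-3)·((0)(5) - (1)(3)) - (3)·((3)(5) - (1)(1)) + (-1)·((3)(3) - (0)(1))
  = (-3)(-3) - (3)(14) + (-1)(9)
  = -42
det(A) = -42 ≠ 0, so A is invertible.

Cofactors Cᵢⱼ = (-1)ⁱ⁺ʲ·Mᵢⱼ:
C = 
  [ -3, -14,   9]
  [-18, -14,  12]
  [  3,   0,  -9]

adj(A) = Cᵀ:
adj(A) = 
  [ -3, -18,   3]
  [-14, -14,   0]
  [  9,  12,  -9]

A⁻¹ = (-1/42) · adj(A):
A⁻¹ = 
  [ 1/14,   3/7, -1/14]
  [  1/3,   1/3,     0]
  [-3/14,  -2/7,  3/14]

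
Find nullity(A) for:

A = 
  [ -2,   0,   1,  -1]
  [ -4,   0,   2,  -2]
nullity(A) = 3

Row reduce:
R2 → R2 - (2)·R1
REF = 
  [ -2,   0,   1,  -1]
  [  0,   0,   0,   0]
Pivot columns: 1 → 1 pivot.
rank(A) = 1, so nullity(A) = 4 - 1 = 3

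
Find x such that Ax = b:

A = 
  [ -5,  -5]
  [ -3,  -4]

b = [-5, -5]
Row reduce the augmented matrix [A|b]:
R2 → R2 - (3/5)·R1
REF = 
  [ -5,  -5,  -5]
  [  0,  -1,  -2]

Back-substitution:
x₂ = (-2) / (-1) = 2
x₁ = (-5 - (-5)(2)) / (-5) = -1

x = [-1, 2]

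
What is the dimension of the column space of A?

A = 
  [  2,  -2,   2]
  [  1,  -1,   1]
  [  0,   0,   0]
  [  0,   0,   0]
Row reduce:
R2 → R2 - (1/2)·R1
REF = 
  [  2,  -2,   2]
  [  0,   0,   0]
  [  0,   0,   0]
  [  0,   0,   0]
Pivot columns: 1 → 1 pivot.
dim(Col(A)) = number of pivot columns = 1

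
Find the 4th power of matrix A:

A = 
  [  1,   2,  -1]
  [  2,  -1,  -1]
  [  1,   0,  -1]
A² = A·A:
A²[1,1] = (1)(1) + (2)(2) + (-1)(1) = 4
A²[1,2] = (1)(2) + (2)(-1) + (-1)(0) = 0
A²[1,3] = (1)(-1) + (2)(-1) + (-1)(-1) = -2
A²[2,1] = (2)(1) + (-1)(2) + (-1)(1) = -1
A²[2,2] = (2)(2) + (-1)(-1) + (-1)(0) = 5
A²[2,3] = (2)(-1) + (-1)(-1) + (-1)(-1) = 0
A²[3,1] = (1)(1) + (0)(2) + (-1)(1) = 0
A²[3,2] = (1)(2) + (0)(-1) + (-1)(0) = 2
A²[3,3] = (1)(-1) + (0)(-1) + (-1)(-1) = 0
A² = 
  [  4,   0,  -2]
  [ -1,   5,   0]
  [  0,   2,   0]

A^3 = A^2·A:
A^3[1,1] = (4)(1) + (0)(2) + (-2)(1) = 2
A^3[1,2] = (4)(2) + (0)(-1) + (-2)(0) = 8
A^3[1,3] = (4)(-1) + (0)(-1) + (-2)(-1) = -2
A^3[2,1] = (-1)(1) + (5)(2) + (0)(1) = 9
A^3[2,2] = (-1)(2) + (5)(-1) + (0)(0) = -7
A^3[2,3] = (-1)(-1) + (5)(-1) + (0)(-1) = -4
A^3[3,1] = (0)(1) + (2)(2) + (0)(1) = 4
A^3[3,2] = (0)(2) + (2)(-1) + (0)(0) = -2
A^3[3,3] = (0)(-1) + (2)(-1) + (0)(-1) = -2
A^3 = 
  [  2,   8,  -2]
  [  9,  -7,  -4]
  [  4,  -2,  -2]

A^4 = A^3·A:
A^4[1,1] = (2)(1) + (8)(2) + (-2)(1) = 16
A^4[1,2] = (2)(2) + (8)(-1) + (-2)(0) = -4
A^4[1,3] = (2)(-1) + (8)(-1) + (-2)(-1) = -8
A^4[2,1] = (9)(1) + (-7)(2) + (-4)(1) = -9
A^4[2,2] = (9)(2) + (-7)(-1) + (-4)(0) = 25
A^4[2,3] = (9)(-1) + (-7)(-1) + (-4)(-1) = 2
A^4[3,1] = (4)(1) + (-2)(2) + (-2)(1) = -2
A^4[3,2] = (4)(2) + (-2)(-1) + (-2)(0) = 10
A^4[3,3] = (4)(-1) + (-2)(-1) + (-2)(-1) = 0
A^4 = 
  [ 16,  -4,  -8]
  [ -9,  25,   2]
  [ -2,  10,   0]

Therefore
A^4 = 
  [ 16,  -4,  -8]
  [ -9,  25,   2]
  [ -2,  10,   0]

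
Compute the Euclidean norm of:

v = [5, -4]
6.403

||v||₂ = √((5)² + (-4)²) = √41 = 6.403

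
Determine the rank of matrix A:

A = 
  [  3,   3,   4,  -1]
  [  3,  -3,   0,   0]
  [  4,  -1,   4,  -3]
Row reduce:
R2 → R2 - (1)·R1
R3 → R3 - (4/3)·R1
R3 → R3 - (5/6)·R2
REF = 
  [   3,    3,    4,   -1]
  [   0,   -6,   -4,    1]
  [   0,    0,    2, -5/2]
Pivot columns: 1, 2, 3 → 3 pivots.

rank(A) = 3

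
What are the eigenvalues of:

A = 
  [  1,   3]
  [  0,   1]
tr(A) = 2, det(A) = 1
Characteristic polynomial: λ² - tr(A)λ + det(A) = λ² - 2λ + 1
λ² - 2λ + 1 = (λ - 1)²

λ = 1, 1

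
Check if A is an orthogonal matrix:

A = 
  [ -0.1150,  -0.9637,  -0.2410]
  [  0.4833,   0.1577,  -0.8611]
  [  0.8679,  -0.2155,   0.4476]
Yes

AᵀA = 
  [  1.0001,   0,   0]
  [  0,   1,   0]
  [  0,   0,   0.9999]
≈ I (equal to I up to the 4-dp rounding of the entries)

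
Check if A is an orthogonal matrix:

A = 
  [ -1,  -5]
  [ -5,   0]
No

AᵀA = 
  [ 26,   5]
  [  5,  25]
≠ I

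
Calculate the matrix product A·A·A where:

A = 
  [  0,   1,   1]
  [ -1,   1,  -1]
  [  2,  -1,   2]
A² = A·A:
A²[1,1] = (0)(0) + (1)(-1) + (1)(2) = 1
A²[1,2] = (0)(1) + (1)(1) + (1)(-1) = 0
A²[1,3] = (0)(1) + (1)(-1) + (1)(2) = 1
A²[2,1] = (-1)(0) + (1)(-1) + (-1)(2) = -3
A²[2,2] = (-1)(1) + (1)(1) + (-1)(-1) = 1
A²[2,3] = (-1)(1) + (1)(-1) + (-1)(2) = -4
A²[3,1] = (2)(0) + (-1)(-1) + (2)(2) = 5
A²[3,2] = (2)(1) + (-1)(1) + (2)(-1) = -1
A²[3,3] = (2)(1) + (-1)(-1) + (2)(2) = 7
A² = 
  [  1,   0,   1]
  [ -3,   1,  -4]
  [  5,  -1,   7]

A^3 = A^2·A:
A^3[1,1] = (1)(0) + (0)(-1) + (1)(2) = 2
A^3[1,2] = (1)(1) + (0)(1) + (1)(-1) = 0
A^3[1,3] = (1)(1) + (0)(-1) + (1)(2) = 3
A^3[2,1] = (-3)(0) + (1)(-1) + (-4)(2) = -9
A^3[2,2] = (-3)(1) + (1)(1) + (-4)(-1) = 2
A^3[2,3] = (-3)(1) + (1)(-1) + (-4)(2) = -12
A^3[3,1] = (5)(0) + (-1)(-1) + (7)(2) = 15
A^3[3,2] = (5)(1) + (-1)(1) + (7)(-1) = -3
A^3[3,3] = (5)(1) + (-1)(-1) + (7)(2) = 20
A^3 = 
  [  2,   0,   3]
  [ -9,   2, -12]
  [ 15,  -3,  20]

Therefore
A^3 = 
  [  2,   0,   3]
  [ -9,   2, -12]
  [ 15,  -3,  20]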